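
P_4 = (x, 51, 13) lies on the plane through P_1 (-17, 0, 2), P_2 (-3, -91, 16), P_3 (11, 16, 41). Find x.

A normal to the plane is n = P_1P_2 × P_1P_3 = (-3773, -154, 2772).
P_4 lies in the plane iff n · P_1P_4 = 0.
This gives (-3773)x + (-41503) = 0, so x = -11.

-11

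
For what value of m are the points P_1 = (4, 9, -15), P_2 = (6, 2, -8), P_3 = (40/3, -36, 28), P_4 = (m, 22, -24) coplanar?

22/3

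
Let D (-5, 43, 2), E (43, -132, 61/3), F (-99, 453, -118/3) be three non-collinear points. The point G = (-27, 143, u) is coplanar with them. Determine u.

-8

The plane through D, E, F has equation −(850/3)x + (782/3)y + 3230z = 57256/3.
Substituting G: (3230)u + (134776/3) = 57256/3, so u = -8.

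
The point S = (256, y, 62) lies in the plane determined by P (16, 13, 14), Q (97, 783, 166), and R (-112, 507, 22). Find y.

The plane through P, Q, R has equation −68928x − 20104y + 138574z = 575836.
Substituting S: (-20104)y + (-9053980) = 575836, so y = -479.

-479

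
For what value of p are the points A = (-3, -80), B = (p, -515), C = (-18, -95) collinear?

-438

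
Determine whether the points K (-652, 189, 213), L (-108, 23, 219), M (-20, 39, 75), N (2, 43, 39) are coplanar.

Yes

The four points are coplanar iff the 3×3 determinant with rows KL, KM, KN is zero.
Rows: (544, -166, 6), (632, -150, -138), (654, -146, -174).
Expanding along the first row: (544)(5952) − (-166)(-19716) + (6)(5828) = 0.
Zero determinant ⇒ coplanar.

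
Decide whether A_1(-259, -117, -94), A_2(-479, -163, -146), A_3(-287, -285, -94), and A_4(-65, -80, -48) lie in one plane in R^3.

The four points are coplanar iff the 3×3 determinant with rows A_1A_2, A_1A_3, A_1A_4 is zero.
Rows: (-220, -46, -52), (-28, -168, 0), (194, 37, 46).
Expanding along the first row: (-220)(-7728) − (-46)(-1288) + (-52)(31556) = 0.
Zero determinant ⇒ coplanar.

Yes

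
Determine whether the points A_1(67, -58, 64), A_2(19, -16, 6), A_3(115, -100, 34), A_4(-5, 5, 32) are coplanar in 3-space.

Yes

With A_1 as base: A_1A_2 = (-48, 42, -58), A_1A_3 = (48, -42, -30), A_1A_4 = (-72, 63, -32).
A_1A_3 × A_1A_4 = (3234, 3696, 0).
A_1A_2 · (A_1A_3 × A_1A_4) = 0.
The scalar triple product vanishes, so the four points are coplanar.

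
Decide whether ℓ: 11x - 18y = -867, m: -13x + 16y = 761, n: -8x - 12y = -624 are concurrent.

Yes

Lines aᵢx + bᵢy = cᵢ with pairwise distinct directions are concurrent exactly when det[aᵢ bᵢ cᵢ] = 0.
Here the determinant is 0.
It vanishes, so the lines are concurrent at (3, 50).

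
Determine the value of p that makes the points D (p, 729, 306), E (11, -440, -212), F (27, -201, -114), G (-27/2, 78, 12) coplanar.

The points are coplanar iff DE · (DF × DG) = 0.
Expanding, this is linear in p: (-2772)p + (-299376) = 0.
So p = -108.

-108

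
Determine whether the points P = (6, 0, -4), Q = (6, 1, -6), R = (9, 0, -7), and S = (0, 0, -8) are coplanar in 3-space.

With P as base: PQ = (0, 1, -2), PR = (3, 0, -3), PS = (-6, 0, -4).
PR × PS = (0, 30, 0).
PQ · (PR × PS) = 30.
Since 30 ≠ 0, the four points are not coplanar.

No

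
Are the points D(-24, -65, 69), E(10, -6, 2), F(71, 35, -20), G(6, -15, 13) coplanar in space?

Yes

The four points are coplanar iff the 3×3 determinant with rows DE, DF, DG is zero.
Rows: (34, 59, -67), (95, 100, -89), (30, 50, -56).
Expanding along the first row: (34)(-1150) − (59)(-2650) + (-67)(1750) = 0.
Zero determinant ⇒ coplanar.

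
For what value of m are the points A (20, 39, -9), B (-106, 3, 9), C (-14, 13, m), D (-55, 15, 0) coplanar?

-15

Normal to plane ABD: n = (108, -216, 324); plane equation n·P = -9180.
Requiring n·C = -9180: (324)m + (-4320) = -9180.
So m = -15.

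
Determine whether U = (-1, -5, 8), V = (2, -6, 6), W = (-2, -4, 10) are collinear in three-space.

UV = (3, -1, -2), UW = (-1, 1, 2).
Comparing components 3 and 1: (-2)(-1) − (3)(2) = -4 ≠ 0, so UV and UW are not parallel and the points are not collinear.

No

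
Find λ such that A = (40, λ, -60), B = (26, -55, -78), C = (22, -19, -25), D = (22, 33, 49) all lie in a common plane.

Coplanarity ⇔ det[AB; AC; AD] = 0.
Expanding, this is linear in λ: (-296)λ + (-11248) = 0.
So λ = -38.

-38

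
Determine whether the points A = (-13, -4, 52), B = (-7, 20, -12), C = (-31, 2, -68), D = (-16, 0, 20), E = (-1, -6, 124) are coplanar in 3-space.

The plane through A, B, C has normal n = AB × AC = (-2496, 1872, 468) and equation n·P = 49296.
Checking the remaining points: n·D = 49296, n·E = 49296.
All equal 49296, so all 5 points lie in one plane.

Yes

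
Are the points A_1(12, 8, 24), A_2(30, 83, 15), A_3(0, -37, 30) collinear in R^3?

No

A_1A_2 = (18, 75, -9), A_1A_3 = (-12, -45, 6).
A_1A_2 × A_1A_3 = (45, 0, 90).
The cross product is nonzero, so the points do not lie on one line.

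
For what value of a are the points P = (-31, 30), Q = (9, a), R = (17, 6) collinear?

Collinearity: (Q − P) must be parallel to (R − P) = (48, -24).
Cross-multiplying the components: (a − 30)·(48) = (40)·(-24).
Solving gives a = 10.

10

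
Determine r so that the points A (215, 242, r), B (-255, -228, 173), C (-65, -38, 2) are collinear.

-250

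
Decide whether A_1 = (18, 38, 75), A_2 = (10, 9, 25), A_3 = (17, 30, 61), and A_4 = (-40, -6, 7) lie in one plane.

Yes

With A_1 as base: A_1A_2 = (-8, -29, -50), A_1A_3 = (-1, -8, -14), A_1A_4 = (-58, -44, -68).
A_1A_3 × A_1A_4 = (-72, 744, -420).
A_1A_2 · (A_1A_3 × A_1A_4) = 0.
The scalar triple product vanishes, so the four points are coplanar.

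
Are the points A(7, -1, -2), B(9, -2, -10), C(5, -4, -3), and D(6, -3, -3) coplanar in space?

With A as base: AB = (2, -1, -8), AC = (-2, -3, -1), AD = (-1, -2, -1).
AC × AD = (1, -1, 1).
AB · (AC × AD) = -5.
Since -5 ≠ 0, the four points are not coplanar.

No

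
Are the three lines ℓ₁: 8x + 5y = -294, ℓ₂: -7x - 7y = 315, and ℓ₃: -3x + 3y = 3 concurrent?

Yes

Intersecting ℓ₁ and ℓ₂: solving the 2×2 system gives (x, y) = (-23, -22).
Substitute into ℓ₃: (-3)(-23) + (3)(-22) = 3.
This equals 3, so (-23, -22) lies on all three lines and they are concurrent.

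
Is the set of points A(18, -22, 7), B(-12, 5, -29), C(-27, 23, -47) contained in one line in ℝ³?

AB = (-30, 27, -36), AC = (-45, 45, -54).
AB × AC = (162, 0, -135).
The cross product is nonzero, so the points do not lie on one line.

No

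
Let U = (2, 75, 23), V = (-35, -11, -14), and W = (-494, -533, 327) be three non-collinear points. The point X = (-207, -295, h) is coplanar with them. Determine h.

-16

The plane through U, V, W has equation −48640x + 29600y − 20160z = 1659040.
Substituting X: (-20160)h + (1336480) = 1659040, so h = -16.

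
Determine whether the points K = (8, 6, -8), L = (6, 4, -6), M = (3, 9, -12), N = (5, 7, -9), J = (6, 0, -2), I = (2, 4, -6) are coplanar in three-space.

The plane through K, L, M has normal n = KL × KM = (2, -18, -16) and equation n·P = 36.
Checking the remaining points: n·N = 28, n·J = 44, n·I = 28.
Since n·N = 28 ≠ 36, N is off the plane and the points are not all coplanar.

No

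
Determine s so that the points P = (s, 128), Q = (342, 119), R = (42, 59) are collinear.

387

The three points are collinear iff det[PQ; PR] = 0.
This determinant is linear in s: (60)s + (-23220) = 0, so s = 387.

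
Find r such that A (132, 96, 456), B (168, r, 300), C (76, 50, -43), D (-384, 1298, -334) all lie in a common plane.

Normal to plane ACD: n = (636138, 213244, -91048); plane equation n·P = 62923752.
Requiring n·B = 62923752: (213244)r + (79556784) = 62923752.
So r = -78.

-78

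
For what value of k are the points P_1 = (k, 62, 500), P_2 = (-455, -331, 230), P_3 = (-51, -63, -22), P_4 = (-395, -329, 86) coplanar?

The points are coplanar iff P_1P_2 · (P_1P_3 × P_1P_4) = 0.
Expanding, this is linear in k: (38088)k + (4532472) = 0.
So k = -119.

-119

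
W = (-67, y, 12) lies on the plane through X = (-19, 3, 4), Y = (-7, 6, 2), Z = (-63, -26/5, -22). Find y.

The plane through X, Y, Z has equation −(472/5)x + 400y + (168/5)z = 3128.
Substituting W: (400)y + (6728) = 3128, so y = -9.

-9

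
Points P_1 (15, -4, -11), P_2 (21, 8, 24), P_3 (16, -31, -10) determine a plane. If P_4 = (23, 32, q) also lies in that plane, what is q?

39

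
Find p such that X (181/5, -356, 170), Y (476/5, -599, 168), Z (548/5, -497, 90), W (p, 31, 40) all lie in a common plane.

42/5

Normal to plane XYZ: n = (19158, 22866/5, 47586/5); plane equation n·P = 3416922/5.
Requiring n·W = 3416922/5: (19158)p + (2612286/5) = 3416922/5.
So p = 42/5.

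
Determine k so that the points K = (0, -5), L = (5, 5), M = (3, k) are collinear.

1

Collinearity: (M − K) must be parallel to (L − K) = (5, 10).
Cross-multiplying the components: (k − (-5))·(5) = (3)·(10).
Solving gives k = 1.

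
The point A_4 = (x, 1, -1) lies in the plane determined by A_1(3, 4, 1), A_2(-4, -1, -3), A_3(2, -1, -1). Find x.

0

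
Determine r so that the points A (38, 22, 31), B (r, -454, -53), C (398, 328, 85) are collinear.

Direction AC = (360, 306, 54). From the y-coordinate of B, the parameter along the line is τ = (-454 − 22)/306 = -14/9.
Then r = 38 + (-14/9)·(360) = -522.

-522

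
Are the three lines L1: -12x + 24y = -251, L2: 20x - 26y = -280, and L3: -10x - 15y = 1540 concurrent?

Intersecting L1 and L2: solving the 2×2 system gives (x, y) = (-6623/84, -2095/42).
Substitute into L3: (-10)(-6623/84) + (-15)(-2095/42) = 4610/3.
But L3 requires 1540 ≠ 4610/3, so the three lines have no common point.

No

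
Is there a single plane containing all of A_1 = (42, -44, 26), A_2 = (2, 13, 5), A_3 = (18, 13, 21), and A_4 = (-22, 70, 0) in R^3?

The four points are coplanar iff the 3×3 determinant with rows A_1A_2, A_1A_3, A_1A_4 is zero.
Rows: (-40, 57, -21), (-24, 57, -5), (-64, 114, -26).
Expanding along the first row: (-40)(-912) − (57)(304) + (-21)(912) = 0.
Zero determinant ⇒ coplanar.

Yes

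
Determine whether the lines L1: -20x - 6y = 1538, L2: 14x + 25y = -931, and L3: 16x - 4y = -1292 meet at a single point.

Lines aᵢx + bᵢy = cᵢ with pairwise distinct directions are concurrent exactly when det[aᵢ bᵢ cᵢ] = 0.
Here the determinant is 0.
It vanishes, so the lines are concurrent at (-79, 7).

Yes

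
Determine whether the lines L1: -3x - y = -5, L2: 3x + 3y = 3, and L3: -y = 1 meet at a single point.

Intersecting L1 and L2: solving the 2×2 system gives (x, y) = (2, -1).
Substitute into L3: (0)(2) + (-1)(-1) = 1.
This equals 1, so (2, -1) lies on all three lines and they are concurrent.

Yes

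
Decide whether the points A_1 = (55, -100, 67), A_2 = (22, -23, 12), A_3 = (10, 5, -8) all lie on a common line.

Yes

A_1A_2 = (-33, 77, -55), A_1A_3 = (-45, 105, -75).
A_1A_2 × A_1A_3 = (0, 0, 0).
The cross product vanishes, so the three points are collinear.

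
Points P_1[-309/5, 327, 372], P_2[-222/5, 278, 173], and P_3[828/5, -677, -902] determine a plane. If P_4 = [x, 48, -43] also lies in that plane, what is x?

21/5

A normal to the plane is n = P_1P_2 × P_1P_3 = (-137370, -23085, -6327).
P_4 lies in the plane iff n · P_1P_4 = 0.
This gives (-137370)x + (576954) = 0, so x = 21/5.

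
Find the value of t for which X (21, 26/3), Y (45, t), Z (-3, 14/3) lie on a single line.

38/3

The three points are collinear iff det[XY; XZ] = 0.
This determinant is linear in t: (24)t + (-304) = 0, so t = 38/3.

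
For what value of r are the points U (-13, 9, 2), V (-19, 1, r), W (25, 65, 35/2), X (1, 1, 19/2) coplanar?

-1/2

The points are coplanar iff UV · (UW × UX) = 0.
Expanding, this is linear in r: (-1088)r + (-544) = 0.
So r = -1/2.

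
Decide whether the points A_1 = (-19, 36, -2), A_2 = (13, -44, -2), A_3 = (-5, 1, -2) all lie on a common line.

Yes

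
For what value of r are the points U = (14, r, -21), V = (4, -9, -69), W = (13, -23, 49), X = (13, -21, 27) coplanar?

-17

The points are coplanar iff UV · (UW × UX) = 0.
Expanding, this is linear in r: (-198)r + (-3366) = 0.
So r = -17.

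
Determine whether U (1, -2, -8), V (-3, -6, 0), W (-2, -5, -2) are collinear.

UV = (-4, -4, 8), UW = (-3, -3, 6).
UV × UW = (0, 0, 0).
The cross product vanishes, so the three points are collinear.

Yes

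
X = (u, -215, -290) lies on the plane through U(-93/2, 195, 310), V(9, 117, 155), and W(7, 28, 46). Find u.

Coplanarity requires UV · (UW × UX) = 0.
UV = (111/2, -78, -155), UW = (107/2, -167, -264); the triple product is linear in u with coefficient -5293 and constant term 407561/2.
Setting it to zero: u = 77/2.

77/2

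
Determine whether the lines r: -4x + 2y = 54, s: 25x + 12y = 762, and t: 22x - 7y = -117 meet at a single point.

No

Intersecting r and s: solving the 2×2 system gives (x, y) = (438/49, 2199/49).
Substitute into t: (22)(438/49) + (-7)(2199/49) = -5757/49.
But t requires -117 ≠ -5757/49, so the three lines have no common point.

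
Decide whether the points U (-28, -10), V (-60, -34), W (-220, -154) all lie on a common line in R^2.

Yes

UV = (-32, -24), UW = (-192, -144).
Twice the signed area of △UVW is (-32)(-144) − (-24)(-192) = 0.
The triangle is degenerate (zero area), so the points are collinear.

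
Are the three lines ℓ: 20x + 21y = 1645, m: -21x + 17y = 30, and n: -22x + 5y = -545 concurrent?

Yes

Intersecting ℓ and m: solving the 2×2 system gives (x, y) = (35, 45).
Substitute into n: (-22)(35) + (5)(45) = -545.
This equals -545, so (35, 45) lies on all three lines and they are concurrent.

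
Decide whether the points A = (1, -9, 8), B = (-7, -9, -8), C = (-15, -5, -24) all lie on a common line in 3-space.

AB = (-8, 0, -16), AC = (-16, 4, -32).
AB × AC = (64, 0, -32).
The cross product is nonzero, so the points do not lie on one line.

No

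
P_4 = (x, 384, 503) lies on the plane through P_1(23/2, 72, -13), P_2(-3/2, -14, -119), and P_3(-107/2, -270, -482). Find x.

191/2

A normal to the plane is n = P_1P_2 × P_1P_3 = (4082, 793, -1144).
P_4 lies in the plane iff n · P_1P_4 = 0.
This gives (4082)x + (-389831) = 0, so x = 191/2.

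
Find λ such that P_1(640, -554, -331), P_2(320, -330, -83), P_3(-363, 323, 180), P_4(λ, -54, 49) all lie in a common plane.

20

Normal to plane P_1P_2P_3: n = (-103032, -85224, -55968); plane equation n·P = -200976.
Requiring n·P_4 = -200976: (-103032)λ + (1859664) = -200976.
So λ = 20.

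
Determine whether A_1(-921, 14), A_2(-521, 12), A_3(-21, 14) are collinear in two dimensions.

No

A_1A_2 = (400, -2), A_1A_3 = (900, 0).
det[A_1A_2; A_1A_3] = (400)(0) − (-2)(900) = 1800.
The determinant is nonzero, so they are not collinear.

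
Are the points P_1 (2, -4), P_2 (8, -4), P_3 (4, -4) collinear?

P_1P_2 = (6, 0), P_1P_3 = (2, 0).
Checking proportionality: P_1P_3 = 1/3·P_1P_2, so the vectors are parallel and the points are collinear.

Yes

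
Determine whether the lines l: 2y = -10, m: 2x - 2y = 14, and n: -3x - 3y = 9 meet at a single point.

Yes

The three lines meet at one point iff the augmented coefficient matrix [aᵢ bᵢ cᵢ] has rank < 3, i.e. its determinant vanishes.
Here the determinant is 0.
It vanishes, so the lines are concurrent at (2, -5).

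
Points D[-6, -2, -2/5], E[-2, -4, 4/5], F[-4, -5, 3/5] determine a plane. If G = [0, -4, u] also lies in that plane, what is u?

6/5

The plane through D, E, F has equation (8/5)x − (8/5)y − 8z = -16/5.
Substituting G: (-8)u + (32/5) = -16/5, so u = 6/5.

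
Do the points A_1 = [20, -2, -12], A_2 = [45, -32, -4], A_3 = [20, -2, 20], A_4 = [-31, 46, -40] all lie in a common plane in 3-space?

With A_1 as base: A_1A_2 = (25, -30, 8), A_1A_3 = (0, 0, 32), A_1A_4 = (-51, 48, -28).
A_1A_3 × A_1A_4 = (-1536, -1632, 0).
A_1A_2 · (A_1A_3 × A_1A_4) = 10560.
Since 10560 ≠ 0, the four points are not coplanar.

No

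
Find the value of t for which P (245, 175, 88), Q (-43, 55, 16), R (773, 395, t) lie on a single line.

220

Direction PQ = (-288, -120, -72). From the x-coordinate of R, the parameter along the line is τ = (773 − 245)/(-288) = -11/6.
Then t = 88 + (-11/6)·(-72) = 220.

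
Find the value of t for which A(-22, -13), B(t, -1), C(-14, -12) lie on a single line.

The three points are collinear iff det[AB; AC] = 0.
This determinant is linear in t: (1)t + (-74) = 0, so t = 74.

74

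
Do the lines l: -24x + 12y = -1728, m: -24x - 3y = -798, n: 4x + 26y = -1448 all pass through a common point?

Yes

Intersecting l and m: solving the 2×2 system gives (x, y) = (41, -62).
Substitute into n: (4)(41) + (26)(-62) = -1448.
This equals -1448, so (41, -62) lies on all three lines and they are concurrent.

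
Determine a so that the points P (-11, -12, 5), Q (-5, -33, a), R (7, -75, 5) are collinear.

5

Collinearity requires PQ × PR = 0; each component is linear in a.
The x-component gives (63)a + (-315) = 0, so a = 5.
The remaining components then also vanish.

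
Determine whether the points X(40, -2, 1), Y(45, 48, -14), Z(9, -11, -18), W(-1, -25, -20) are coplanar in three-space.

Yes

The four points are coplanar iff the 3×3 determinant with rows XY, XZ, XW is zero.
Rows: (5, 50, -15), (-31, -9, -19), (-41, -23, -21).
Expanding along the first row: (5)(-248) − (50)(-128) + (-15)(344) = 0.
Zero determinant ⇒ coplanar.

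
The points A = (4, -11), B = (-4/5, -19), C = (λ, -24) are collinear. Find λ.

The three points are collinear iff det[AB; AC] = 0.
This determinant is linear in λ: (8)λ + (152/5) = 0, so λ = -19/5.

-19/5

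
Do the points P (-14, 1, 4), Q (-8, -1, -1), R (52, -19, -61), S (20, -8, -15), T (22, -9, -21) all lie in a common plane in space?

The plane through P, Q, R has normal n = PQ × PR = (30, 60, 12) and equation n·X = -312.
Checking the remaining points: n·S = -60, n·T = -132.
Since n·S = -60 ≠ -312, S is off the plane and the points are not all coplanar.

No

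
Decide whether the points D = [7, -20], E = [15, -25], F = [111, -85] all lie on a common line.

DE = (8, -5), DF = (104, -65).
det[DE; DF] = (8)(-65) − (-5)(104) = 0.
The determinant is zero, so the points are collinear.

Yes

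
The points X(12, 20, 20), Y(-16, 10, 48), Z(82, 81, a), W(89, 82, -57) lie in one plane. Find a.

-50

The points are coplanar iff XY · (XZ × XW) = 0.
Expanding, this is linear in a: (966)a + (48300) = 0.
So a = -50.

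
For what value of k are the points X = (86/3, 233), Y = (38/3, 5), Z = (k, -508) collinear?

The three points are collinear iff det[XY; XZ] = 0.
This determinant is linear in k: (228)k + (5320) = 0, so k = -70/3.

-70/3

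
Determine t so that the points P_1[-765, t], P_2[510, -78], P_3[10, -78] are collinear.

-78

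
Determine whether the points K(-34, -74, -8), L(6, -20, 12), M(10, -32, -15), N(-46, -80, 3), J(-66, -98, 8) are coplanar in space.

The plane through K, L, M has normal n = KL × KM = (-1218, 1160, -696) and equation n·P = -38860.
Checking the remaining points: n·N = -38860, n·J = -38860.
All equal -38860, so all 5 points lie in one plane.

Yes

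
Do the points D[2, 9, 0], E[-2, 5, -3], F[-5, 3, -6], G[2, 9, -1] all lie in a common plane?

No

With D as base: DE = (-4, -4, -3), DF = (-7, -6, -6), DG = (0, 0, -1).
DF × DG = (6, -7, 0).
DE · (DF × DG) = 4.
Since 4 ≠ 0, the four points are not coplanar.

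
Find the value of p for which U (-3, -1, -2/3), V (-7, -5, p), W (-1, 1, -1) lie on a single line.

Direction UW = (2, 2, -1/3). From the x-coordinate of V, the parameter along the line is τ = (-7 − (-3))/2 = -2.
Then p = (-2/3) + (-2)·(-1/3) = 0.

0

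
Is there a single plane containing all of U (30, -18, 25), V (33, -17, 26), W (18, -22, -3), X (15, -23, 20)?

Yes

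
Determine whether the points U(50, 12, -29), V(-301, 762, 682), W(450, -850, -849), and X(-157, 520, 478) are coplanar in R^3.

With U as base: UV = (-351, 750, 711), UW = (400, -862, -820), UX = (-207, 508, 507).
UW × UX = (-20474, -33060, 24766).
UV · (UW × UX) = 0.
The scalar triple product vanishes, so the four points are coplanar.

Yes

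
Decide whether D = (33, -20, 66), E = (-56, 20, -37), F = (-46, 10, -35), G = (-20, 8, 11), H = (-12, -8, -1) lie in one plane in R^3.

No

The plane through D, E, F has normal n = DE × DF = (-950, -852, 490) and equation n·P = 18030.
Checking the remaining points: n·G = 17574, n·H = 17726.
Since n·G = 17574 ≠ 18030, G is off the plane and the points are not all coplanar.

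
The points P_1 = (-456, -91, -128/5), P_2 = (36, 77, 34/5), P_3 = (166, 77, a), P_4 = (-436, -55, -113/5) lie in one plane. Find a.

64/5

The points are coplanar iff P_1P_2 · (P_1P_3 × P_1P_4) = 0.
Expanding, this is linear in a: (-14352)a + (918528/5) = 0.
So a = 64/5.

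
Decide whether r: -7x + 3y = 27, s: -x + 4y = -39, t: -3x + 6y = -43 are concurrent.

No

The three lines meet at one point iff the augmented coefficient matrix [aᵢ bᵢ cᵢ] has rank < 3, i.e. its determinant vanishes.
Here the determinant is -50.
Nonzero, so no common point exists.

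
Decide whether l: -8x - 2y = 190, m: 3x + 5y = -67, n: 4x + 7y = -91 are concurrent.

No

Lines aᵢx + bᵢy = cᵢ with pairwise distinct directions are concurrent exactly when det[aᵢ bᵢ cᵢ] = 0.
Here the determinant is 68.
Nonzero, so no common point exists.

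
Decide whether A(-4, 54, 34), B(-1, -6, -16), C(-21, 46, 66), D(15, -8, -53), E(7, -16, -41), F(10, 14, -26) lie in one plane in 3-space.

Yes

The plane through A, B, C has normal n = AB × AC = (-2320, 754, -1044) and equation n·P = 14500.
Checking the remaining points: n·D = 14500, n·E = 14500, n·F = 14500.
All equal 14500, so all 6 points lie in one plane.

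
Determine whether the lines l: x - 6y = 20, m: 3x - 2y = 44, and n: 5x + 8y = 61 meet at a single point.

The three lines meet at one point iff the augmented coefficient matrix [aᵢ bᵢ cᵢ] has rank < 3, i.e. its determinant vanishes.
Here the determinant is -16.
Nonzero, so no common point exists.

No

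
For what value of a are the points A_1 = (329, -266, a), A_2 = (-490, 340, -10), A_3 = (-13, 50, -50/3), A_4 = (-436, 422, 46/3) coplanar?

Coplanarity ⇔ det[A_1A_2; A_1A_3; A_1A_4] = 0.
Expanding, this is linear in a: (-54774)a + (-2519604) = 0.
So a = -46.

-46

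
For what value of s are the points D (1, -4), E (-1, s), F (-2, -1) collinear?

The three points are collinear iff det[DE; DF] = 0.
This determinant is linear in s: (3)s + (6) = 0, so s = -2.

-2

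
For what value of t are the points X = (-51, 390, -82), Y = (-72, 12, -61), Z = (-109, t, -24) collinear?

Direction XY = (-21, -378, 21). From the x-coordinate of Z, the parameter along the line is τ = (-109 − (-51))/(-21) = 58/21.
Then t = 390 + 58/21·(-378) = -654.

-654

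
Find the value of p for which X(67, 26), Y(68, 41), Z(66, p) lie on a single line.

11

The three points are collinear iff det[XY; XZ] = 0.
This determinant is linear in p: (1)p + (-11) = 0, so p = 11.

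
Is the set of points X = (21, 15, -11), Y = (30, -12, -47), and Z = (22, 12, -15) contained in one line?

XY = (9, -27, -36), XZ = (1, -3, -4).
XY × XZ = (0, 0, 0).
The cross product vanishes, so the three points are collinear.

Yes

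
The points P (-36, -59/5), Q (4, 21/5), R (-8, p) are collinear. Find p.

Collinearity: (R − P) must be parallel to (Q − P) = (40, 16).
Cross-multiplying the components: (p − (-59/5))·(40) = (28)·(16).
Solving gives p = -3/5.

-3/5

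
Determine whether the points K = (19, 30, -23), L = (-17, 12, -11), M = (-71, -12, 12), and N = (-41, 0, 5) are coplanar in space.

A normal to the plane through K, L, M is n = KL × KM = (-126, 180, -108).
The plane has equation n·P = 5490. For N: n·N = 4626.
4626 ≠ 5490, so N is off the plane.

No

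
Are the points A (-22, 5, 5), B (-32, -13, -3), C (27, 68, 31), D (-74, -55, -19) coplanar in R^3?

A normal to the plane through A, B, C is n = AB × AC = (36, -132, 252).
The plane has equation n·P = -192. For D: n·D = -192.
Equal, so D lies in the plane and all four are coplanar.

Yes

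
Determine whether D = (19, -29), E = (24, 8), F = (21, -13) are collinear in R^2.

DE = (5, 37), DF = (2, 16).
If collinear, DF would be a scalar multiple of DE. But (5)·(16) ≠ (37)·(2) (difference 6), so they are not parallel; the points are not collinear.

No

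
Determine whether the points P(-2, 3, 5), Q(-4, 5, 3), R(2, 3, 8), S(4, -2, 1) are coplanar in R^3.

No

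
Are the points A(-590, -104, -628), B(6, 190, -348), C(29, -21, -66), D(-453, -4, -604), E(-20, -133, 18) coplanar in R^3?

The plane through A, B, C has normal n = AB × AC = (141988, -161632, -132518) and equation n·P = 16258112.
Checking the remaining points: n·D = 16366836, n·E = 16271972.
Since n·D = 16366836 ≠ 16258112, D is off the plane and the points are not all coplanar.

No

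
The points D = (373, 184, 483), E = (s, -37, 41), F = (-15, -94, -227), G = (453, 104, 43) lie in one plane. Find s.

Normal to plane DFG: n = (65520, -227520, 53280); plane equation n·P = 8309520.
Requiring n·E = 8309520: (65520)s + (10602720) = 8309520.
So s = -35.

-35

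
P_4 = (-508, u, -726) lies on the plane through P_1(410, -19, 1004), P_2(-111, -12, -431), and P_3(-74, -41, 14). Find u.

-73

The plane through P_1, P_2, P_3 has equation −38500x + 178750y + 14850z = -4271850.
Substituting P_4: (178750)u + (8776900) = -4271850, so u = -73.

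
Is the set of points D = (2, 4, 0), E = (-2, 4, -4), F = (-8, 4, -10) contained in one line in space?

Yes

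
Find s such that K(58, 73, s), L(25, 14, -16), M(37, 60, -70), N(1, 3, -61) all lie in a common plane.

Coplanarity ⇔ det[KL; KM; KN] = 0.
Expanding, this is linear in s: (-972)s + (-35964) = 0.
So s = -37.

-37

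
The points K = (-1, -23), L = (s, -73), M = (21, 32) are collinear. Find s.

-21

Collinearity: (L − K) must be parallel to (M − K) = (22, 55).
Cross-multiplying the components: (s − (-1))·(55) = (-50)·(22).
Solving gives s = -21.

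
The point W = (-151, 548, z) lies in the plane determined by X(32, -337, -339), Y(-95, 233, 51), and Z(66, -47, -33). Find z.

282

Coplanarity requires XY · (XZ × XW) = 0.
XY = (-127, 570, 390), XZ = (34, 290, 306); the triple product is linear in z with coefficient -56210 and constant term 15851220.
Setting it to zero: z = 282.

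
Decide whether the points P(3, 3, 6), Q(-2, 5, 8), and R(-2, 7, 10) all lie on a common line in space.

PQ = (-5, 2, 2), PR = (-5, 4, 4).
PQ × PR = (0, 10, -10).
The cross product is nonzero, so the points do not lie on one line.

No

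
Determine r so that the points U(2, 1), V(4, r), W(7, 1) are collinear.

1

Collinearity: (V − U) must be parallel to (W − U) = (5, 0).
Cross-multiplying the components: (r − 1)·(5) = (2)·(0).
Solving gives r = 1.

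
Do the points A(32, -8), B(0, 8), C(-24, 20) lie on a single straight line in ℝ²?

AB = (-32, 16), AC = (-56, 28).
det[AB; AC] = (-32)(28) − (16)(-56) = 0.
The determinant is zero, so the points are collinear.

Yes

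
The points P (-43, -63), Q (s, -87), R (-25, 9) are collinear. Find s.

The three points are collinear iff det[PQ; PR] = 0.
This determinant is linear in s: (72)s + (3528) = 0, so s = -49.

-49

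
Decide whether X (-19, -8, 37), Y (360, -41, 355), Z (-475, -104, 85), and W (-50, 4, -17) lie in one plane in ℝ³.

No

The four points are coplanar iff the 3×3 determinant with rows XY, XZ, XW is zero.
Rows: (379, -33, 318), (-456, -96, 48), (-31, 12, -54).
Expanding along the first row: (379)(4608) − (-33)(26112) + (318)(-8448) = -78336.
Nonzero ⇒ not coplanar.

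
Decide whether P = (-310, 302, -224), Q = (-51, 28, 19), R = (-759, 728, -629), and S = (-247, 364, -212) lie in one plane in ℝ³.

A normal to the plane through P, Q, R is n = PQ × PR = (7452, -4212, -12692).
The plane has equation n·X = -739136. For S: n·S = -683108.
-683108 ≠ -739136, so S is off the plane.

No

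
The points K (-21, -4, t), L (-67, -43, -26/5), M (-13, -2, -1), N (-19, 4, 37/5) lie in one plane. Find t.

9/5

The points are coplanar iff KL · (KM × KN) = 0.
Expanding, this is linear in t: (-570)t + (1026) = 0.
So t = 9/5.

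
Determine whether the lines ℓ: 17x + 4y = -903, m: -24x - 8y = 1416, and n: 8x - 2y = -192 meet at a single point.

Yes

Intersecting ℓ and m: solving the 2×2 system gives (x, y) = (-39, -60).
Substitute into n: (8)(-39) + (-2)(-60) = -192.
This equals -192, so (-39, -60) lies on all three lines and they are concurrent.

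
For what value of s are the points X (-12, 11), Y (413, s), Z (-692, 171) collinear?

-89

The three points are collinear iff det[XY; XZ] = 0.
This determinant is linear in s: (680)s + (60520) = 0, so s = -89.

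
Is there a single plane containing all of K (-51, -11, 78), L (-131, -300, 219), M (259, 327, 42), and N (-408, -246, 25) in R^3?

The four points are coplanar iff the 3×3 determinant with rows KL, KM, KN is zero.
Rows: (-80, -289, 141), (310, 338, -36), (-357, -235, -53).
Expanding along the first row: (-80)(-26374) − (-289)(-29282) + (141)(47816) = 389478.
Nonzero ⇒ not coplanar.

No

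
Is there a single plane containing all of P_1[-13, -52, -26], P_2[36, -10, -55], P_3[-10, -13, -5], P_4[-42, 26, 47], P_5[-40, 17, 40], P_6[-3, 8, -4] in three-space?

No

The plane through P_1, P_2, P_3 has normal n = P_1P_2 × P_1P_3 = (2013, -1116, 1785) and equation n·P = -14547.
Checking the remaining points: n·P_4 = -29667, n·P_5 = -28092, n·P_6 = -22107.
Since n·P_4 = -29667 ≠ -14547, P_4 is off the plane and the points are not all coplanar.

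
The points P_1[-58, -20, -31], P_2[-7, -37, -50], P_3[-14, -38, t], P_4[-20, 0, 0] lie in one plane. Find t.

-52

Coplanarity ⇔ det[P_1P_2; P_1P_3; P_1P_4] = 0.
Expanding, this is linear in t: (-1666)t + (-86632) = 0.
So t = -52.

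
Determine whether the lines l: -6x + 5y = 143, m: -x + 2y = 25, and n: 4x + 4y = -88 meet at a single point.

Intersecting l and m: solving the 2×2 system gives (x, y) = (-23, 1).
Substitute into n: (4)(-23) + (4)(1) = -88.
This equals -88, so (-23, 1) lies on all three lines and they are concurrent.

Yes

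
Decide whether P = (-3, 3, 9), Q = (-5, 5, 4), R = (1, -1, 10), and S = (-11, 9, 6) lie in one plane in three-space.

A normal to the plane through P, Q, R is n = PQ × PR = (-18, -18, 0).
The plane has equation n·X = 0. For S: n·S = 36.
36 ≠ 0, so S is off the plane.

No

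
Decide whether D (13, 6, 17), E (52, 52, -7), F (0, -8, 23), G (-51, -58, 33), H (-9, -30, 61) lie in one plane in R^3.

The plane through D, E, F has normal n = DE × DF = (-60, 78, 52) and equation n·P = 572.
Checking the remaining points: n·G = 252, n·H = 1372.
Since n·G = 252 ≠ 572, G is off the plane and the points are not all coplanar.

No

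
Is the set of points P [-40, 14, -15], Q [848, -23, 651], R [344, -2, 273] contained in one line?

Yes

PQ = (888, -37, 666), PR = (384, -16, 288).
Each component of PR is 16/37 times the corresponding component of PQ, so PR = 16/37·PQ and the points are collinear.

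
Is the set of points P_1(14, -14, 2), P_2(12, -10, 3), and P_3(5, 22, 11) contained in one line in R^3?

No

P_1P_2 = (-2, 4, 1), P_1P_3 = (-9, 36, 9).
P_1P_2 × P_1P_3 = (0, 9, -36).
The cross product is nonzero, so the points do not lie on one line.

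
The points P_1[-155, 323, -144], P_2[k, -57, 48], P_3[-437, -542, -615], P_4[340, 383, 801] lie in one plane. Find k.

-71

Normal to plane P_1P_3P_4: n = (-789165, 33345, 411255); plane equation n·P = 73870290.
Requiring n·P_2 = 73870290: (-789165)k + (17839575) = 73870290.
So k = -71.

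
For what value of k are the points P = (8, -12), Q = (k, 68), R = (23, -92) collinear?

-7

The three points are collinear iff det[PQ; PR] = 0.
This determinant is linear in k: (-80)k + (-560) = 0, so k = -7.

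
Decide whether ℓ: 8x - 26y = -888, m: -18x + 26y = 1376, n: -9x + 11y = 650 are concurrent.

No

Intersecting ℓ and m: solving the 2×2 system gives (x, y) = (-244/5, 1244/65).
Substitute into n: (-9)(-244/5) + (11)(1244/65) = 42232/65.
But n requires 650 ≠ 42232/65, so the three lines have no common point.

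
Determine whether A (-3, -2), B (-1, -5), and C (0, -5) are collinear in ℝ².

No

AB = (2, -3), AC = (3, -3).
Twice the signed area of △ABC is (2)(-3) − (-3)(3) = 3.
The area is nonzero, so the three points are not collinear.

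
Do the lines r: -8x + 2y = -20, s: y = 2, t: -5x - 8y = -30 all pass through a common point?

No

Lines aᵢx + bᵢy = cᵢ with pairwise distinct directions are concurrent exactly when det[aᵢ bᵢ cᵢ] = 0.
Here the determinant is -8.
Nonzero, so no common point exists.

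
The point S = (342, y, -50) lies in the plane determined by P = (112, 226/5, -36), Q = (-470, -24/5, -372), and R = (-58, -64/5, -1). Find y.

564/5

Coplanarity requires PQ · (PR × PS) = 0.
PQ = (-582, -50, -336), PR = (-170, -58, 35); the triple product is linear in y with coefficient 77490 and constant term -8740872.
Setting it to zero: y = 564/5.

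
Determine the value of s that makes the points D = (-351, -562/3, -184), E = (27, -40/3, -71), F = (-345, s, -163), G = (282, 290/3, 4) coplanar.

-208/3

The points are coplanar iff DE · (DF × DG) = 0.
Expanding, this is linear in s: (-465)s + (-32240) = 0.
So s = -208/3.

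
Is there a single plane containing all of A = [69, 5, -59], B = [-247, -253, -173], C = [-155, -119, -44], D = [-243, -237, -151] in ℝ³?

No

The four points are coplanar iff the 3×3 determinant with rows AB, AC, AD is zero.
Rows: (-316, -258, -114), (-224, -124, 15), (-312, -242, -92).
Expanding along the first row: (-316)(15038) − (-258)(25288) + (-114)(15520) = 3016.
Nonzero ⇒ not coplanar.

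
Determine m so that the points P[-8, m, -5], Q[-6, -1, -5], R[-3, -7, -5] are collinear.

3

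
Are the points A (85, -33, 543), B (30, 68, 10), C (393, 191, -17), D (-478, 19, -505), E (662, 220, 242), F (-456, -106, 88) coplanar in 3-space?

The plane through A, B, C has normal n = AB × AC = (62832, -194964, -43428) and equation n·P = -11806872.
Checking the remaining points: n·D = -11806872, n·E = -11806872, n·F = -11806872.
All equal -11806872, so all 6 points lie in one plane.

Yes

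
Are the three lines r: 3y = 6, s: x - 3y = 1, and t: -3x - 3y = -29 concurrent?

Intersecting r and s: solving the 2×2 system gives (x, y) = (7, 2).
Substitute into t: (-3)(7) + (-3)(2) = -27.
But t requires -29 ≠ -27, so the three lines have no common point.

No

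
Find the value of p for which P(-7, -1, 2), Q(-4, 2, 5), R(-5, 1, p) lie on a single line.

Direction PQ = (3, 3, 3). From the x-coordinate of R, the parameter along the line is τ = (-5 − (-7))/3 = 2/3.
Then p = 2 + 2/3·(3) = 4.

4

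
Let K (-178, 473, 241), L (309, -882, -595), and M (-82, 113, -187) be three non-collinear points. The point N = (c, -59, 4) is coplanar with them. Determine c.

Coplanarity requires KL · (KM × KN) = 0.
KL = (487, -1355, -836), KM = (96, -360, -428); the triple product is linear in c with coefficient 278980 and constant term -7811440.
Setting it to zero: c = 28.

28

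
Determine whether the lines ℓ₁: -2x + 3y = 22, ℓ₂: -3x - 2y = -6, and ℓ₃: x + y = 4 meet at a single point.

Yes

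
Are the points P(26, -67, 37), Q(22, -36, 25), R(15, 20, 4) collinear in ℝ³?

PQ = (-4, 31, -12), PR = (-11, 87, -33).
PQ × PR = (21, 0, -7).
The cross product is nonzero, so the points do not lie on one line.

No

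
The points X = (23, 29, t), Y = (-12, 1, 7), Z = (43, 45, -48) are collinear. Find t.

Collinearity requires XY × XZ = 0; each component is linear in t.
The x-component gives (44)t + (1232) = 0, so t = -28.
The remaining components then also vanish.

-28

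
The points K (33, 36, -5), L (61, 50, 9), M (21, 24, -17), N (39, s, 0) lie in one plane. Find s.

41

Coplanarity ⇔ det[KL; KM; KN] = 0.
Expanding, this is linear in s: (168)s + (-6888) = 0.
So s = 41.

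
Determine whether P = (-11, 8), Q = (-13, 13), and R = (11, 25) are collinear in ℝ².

PQ = (-2, 5), PR = (22, 17).
If collinear, PR would be a scalar multiple of PQ. But (-2)·(17) ≠ (5)·(22) (difference -144), so they are not parallel; the points are not collinear.

No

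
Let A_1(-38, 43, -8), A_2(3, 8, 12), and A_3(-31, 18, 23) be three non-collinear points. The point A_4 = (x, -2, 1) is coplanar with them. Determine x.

37

The plane through A_1, A_2, A_3 has equation −585x − 1131y − 780z = -20163.
Substituting A_4: (-585)x + (1482) = -20163, so x = 37.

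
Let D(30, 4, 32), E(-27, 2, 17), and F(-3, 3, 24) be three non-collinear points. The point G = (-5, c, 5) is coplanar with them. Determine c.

A normal to the plane is n = DE × DF = (1, 39, -9).
G lies in the plane iff n · DG = 0.
This gives (39)c + (52) = 0, so c = -4/3.

-4/3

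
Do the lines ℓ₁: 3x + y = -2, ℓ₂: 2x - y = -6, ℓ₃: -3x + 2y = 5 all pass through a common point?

No

Intersecting ℓ₁ and ℓ₂: solving the 2×2 system gives (x, y) = (-8/5, 14/5).
Substitute into ℓ₃: (-3)(-8/5) + (2)(14/5) = 52/5.
But ℓ₃ requires 5 ≠ 52/5, so the three lines have no common point.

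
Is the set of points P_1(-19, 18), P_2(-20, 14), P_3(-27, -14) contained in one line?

Yes

P_1P_2 = (-1, -4), P_1P_3 = (-8, -32).
Checking proportionality: P_1P_3 = 8·P_1P_2, so the vectors are parallel and the points are collinear.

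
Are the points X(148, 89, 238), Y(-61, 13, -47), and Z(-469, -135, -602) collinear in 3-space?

XY = (-209, -76, -285), XZ = (-617, -224, -840).
Comparing components 3 and 1: (-285)(-617) − (-209)(-840) = 285 ≠ 0, so XY and XZ are not parallel and the points are not collinear.

No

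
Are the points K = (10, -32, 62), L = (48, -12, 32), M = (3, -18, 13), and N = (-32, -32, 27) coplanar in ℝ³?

Yes

With K as base: KL = (38, 20, -30), KM = (-7, 14, -49), KN = (-42, 0, -35).
KM × KN = (-490, 1813, 588).
KL · (KM × KN) = 0.
The scalar triple product vanishes, so the four points are coplanar.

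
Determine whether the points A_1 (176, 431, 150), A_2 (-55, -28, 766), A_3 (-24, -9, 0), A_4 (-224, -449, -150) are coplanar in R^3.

The four points are coplanar iff the 3×3 determinant with rows A_1A_2, A_1A_3, A_1A_4 is zero.
Rows: (-231, -459, 616), (-200, -440, -150), (-400, -880, -300).
Expanding along the first row: (-231)(0) − (-459)(0) + (616)(0) = 0.
Zero determinant ⇒ coplanar.

Yes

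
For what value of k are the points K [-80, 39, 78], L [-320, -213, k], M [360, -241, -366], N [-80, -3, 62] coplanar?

Coplanarity ⇔ det[KL; KM; KN] = 0.
Expanding, this is linear in k: (-18480)k + (3067680) = 0.
So k = 166.

166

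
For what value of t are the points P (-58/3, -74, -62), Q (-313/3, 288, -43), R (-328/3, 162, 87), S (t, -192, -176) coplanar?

Normal to plane PQR: n = (49454, 10955, 12520); plane equation n·X = -7629062/3.
Requiring n·S = -7629062/3: (49454)t + (-4306880) = -7629062/3.
So t = 107/3.

107/3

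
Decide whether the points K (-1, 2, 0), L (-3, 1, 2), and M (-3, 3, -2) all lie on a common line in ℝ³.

No

KL = (-2, -1, 2), KM = (-2, 1, -2).
Comparing components 3 and 1: (2)(-2) − (-2)(-2) = -8 ≠ 0, so KL and KM are not parallel and the points are not collinear.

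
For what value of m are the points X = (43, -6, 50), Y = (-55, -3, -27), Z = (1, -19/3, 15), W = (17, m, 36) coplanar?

Normal to plane XYZ: n = (-392/3, -196, 476/3); plane equation n·P = 10472/3.
Requiring n·W = 10472/3: (-196)m + (10472/3) = 10472/3.
So m = 0.

0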